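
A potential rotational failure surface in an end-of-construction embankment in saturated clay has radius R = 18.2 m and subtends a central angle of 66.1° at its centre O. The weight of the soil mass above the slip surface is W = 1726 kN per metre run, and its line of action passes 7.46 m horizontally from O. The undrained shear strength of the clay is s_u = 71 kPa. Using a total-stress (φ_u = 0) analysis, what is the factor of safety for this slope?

Taking moments about the centre O, the resisting moment is provided by the undrained shear strength acting along the arc:
Arc length L_a = R·θ = 18.2·(66.1°·π/180) = 18.2·1.1537 = 21.00 m
M_R = s_u·L_a·R = 71·21.00·18.2 = 27131.9 kN·m/m
M_D = W·d = 1726·7.46 = 12876.0 kN·m/m
FS = M_R / M_D = 27131.9 / 12876.0 = 2.107

FS = 2.11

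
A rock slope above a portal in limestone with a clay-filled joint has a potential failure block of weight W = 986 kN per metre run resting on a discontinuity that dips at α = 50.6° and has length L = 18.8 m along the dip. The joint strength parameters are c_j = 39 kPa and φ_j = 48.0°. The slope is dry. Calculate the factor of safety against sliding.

Resolving the block weight along and normal to the plane and applying the Mohr–Coulomb strength on the joint:
N' = W cosα = 986·cos50.6° = 625.8 kN/m
Driving force T = W sinα = 986·sin50.6° = 761.9 kN/m
Resisting force R = c_j·L + N'·tanφ_j = 39·18.8 + 625.8·tan48.0° = 733.2 + 695.1 = 1428.3 kN/m
FS = R / T = 1428.3 / 761.9 = 1.875

FS = 1.87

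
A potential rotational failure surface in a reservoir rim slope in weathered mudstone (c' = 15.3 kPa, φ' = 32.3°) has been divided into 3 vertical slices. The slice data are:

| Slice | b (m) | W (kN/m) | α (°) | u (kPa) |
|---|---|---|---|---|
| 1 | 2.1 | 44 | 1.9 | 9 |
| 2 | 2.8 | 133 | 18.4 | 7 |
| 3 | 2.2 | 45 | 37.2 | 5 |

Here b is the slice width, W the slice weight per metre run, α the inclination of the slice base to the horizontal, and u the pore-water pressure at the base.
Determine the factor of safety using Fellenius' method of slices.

FS = 3.06

Ordinary method of slices: FS = Σ[c'·Δl_i + (W_i cosα_i − u_i·Δl_i)·tanφ'] / Σ W_i sinα_i, with Δl_i = b_i / cosα_i.
Slice 1: Δl = 2.1/cos1.9° = 2.101 m; N'_1 = 44·cos1.9° − 9·2.101 = 25.1; c'Δl = 32.15; W sinα = 1.5
Slice 2: Δl = 2.8/cos18.4° = 2.951 m; N'_2 = 133·cos18.4° − 7·2.951 = 105.5; c'Δl = 45.15; W sinα = 42.0
Slice 3: Δl = 2.2/cos37.2° = 2.762 m; N'_3 = 45·cos37.2° − 5·2.762 = 22.0; c'Δl = 42.26; W sinα = 27.2
Σc'Δl = 119.6 kN/m; ΣN' = 152.6 kN/m; ΣW sinα = 70.6 kN/m
Resisting = 119.6 + 152.6·tan32.3° = 119.6 + 96.5 = 216.1 kN/m
FS = 216.1 / 70.6 = 3.058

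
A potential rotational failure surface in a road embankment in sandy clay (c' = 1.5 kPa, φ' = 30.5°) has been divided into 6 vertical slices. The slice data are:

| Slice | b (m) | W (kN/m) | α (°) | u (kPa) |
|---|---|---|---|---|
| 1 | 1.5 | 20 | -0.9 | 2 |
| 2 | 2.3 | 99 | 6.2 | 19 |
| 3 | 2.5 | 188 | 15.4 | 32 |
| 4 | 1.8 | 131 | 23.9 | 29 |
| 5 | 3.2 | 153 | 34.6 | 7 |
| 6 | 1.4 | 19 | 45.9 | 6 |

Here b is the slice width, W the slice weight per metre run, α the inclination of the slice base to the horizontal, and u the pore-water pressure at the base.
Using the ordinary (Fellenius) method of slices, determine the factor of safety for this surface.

FS = 1.02

Ordinary method of slices: FS = Σ[c'·Δl_i + (W_i cosα_i − u_i·Δl_i)·tanφ'] / Σ W_i sinα_i, with Δl_i = b_i / cosα_i.
Slice 1: Δl = 1.5/cos(-0.9°) = 1.500 m; N'_1 = 20·cos(-0.9°) − 2·1.500 = 17.0; c'Δl = 2.25; W sinα = -0.3
Slice 2: Δl = 2.3/cos6.2° = 2.314 m; N'_2 = 99·cos6.2° − 19·2.314 = 54.5; c'Δl = 3.47; W sinα = 10.7
Slice 3: Δl = 2.5/cos15.4° = 2.593 m; N'_3 = 188·cos15.4° − 32·2.593 = 98.3; c'Δl = 3.89; W sinα = 49.9
Slice 4: Δl = 1.8/cos23.9° = 1.969 m; N'_4 = 131·cos23.9° − 29·1.969 = 62.7; c'Δl = 2.95; W sinα = 53.1
Slice 5: Δl = 3.2/cos34.6° = 3.888 m; N'_5 = 153·cos34.6° − 7·3.888 = 98.7; c'Δl = 5.83; W sinα = 86.9
Slice 6: Δl = 1.4/cos45.9° = 2.012 m; N'_6 = 19·cos45.9° − 6·2.012 = 1.2; c'Δl = 3.02; W sinα = 13.6
Σc'Δl = 21.4 kN/m; ΣN' = 332.3 kN/m; ΣW sinα = 213.9 kN/m
Resisting = 21.4 + 332.3·tan30.5° = 21.4 + 195.7 = 217.1 kN/m
FS = 217.1 / 213.9 = 1.015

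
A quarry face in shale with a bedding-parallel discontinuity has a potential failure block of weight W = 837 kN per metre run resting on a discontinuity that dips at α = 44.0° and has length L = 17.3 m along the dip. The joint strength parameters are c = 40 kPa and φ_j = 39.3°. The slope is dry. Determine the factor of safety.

FS = 2.04

Resolving the block weight along and normal to the plane and applying the Mohr–Coulomb strength on the joint:
N' = W cosα = 837·cos44.0° = 602.1 kN/m
Driving force T = W sinα = 837·sin44.0° = 581.4 kN/m
Resisting force R = c·L + N'·tanφ_j = 40·17.3 + 602.1·tan39.3° = 692.0 + 492.8 = 1184.8 kN/m
FS = R / T = 1184.8 / 581.4 = 2.038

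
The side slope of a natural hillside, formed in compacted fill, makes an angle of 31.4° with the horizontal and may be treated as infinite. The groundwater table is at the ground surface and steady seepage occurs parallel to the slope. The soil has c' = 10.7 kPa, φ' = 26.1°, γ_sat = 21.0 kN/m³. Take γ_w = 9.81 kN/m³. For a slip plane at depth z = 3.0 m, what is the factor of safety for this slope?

With seepage parallel to the slope and the water table at the surface, the effective normal stress on the slip plane uses the buoyant unit weight γ' = γ_sat − γ_w while the driving shear stress uses γ_sat:
FS = [c' + γ' z cos²β tanφ'] / [γ_sat z sinβ cosβ]
γ' = 21.0 − 9.81 = 11.19 kN/m³
Numerator = 10.7 + 11.19·3.0·cos²31.4°·tan26.1° = 10.7 + 11.19·3.0·0.7285·0.4899 = 22.682 kPa
Denominator = 21.0·3.0·sin31.4°·cos31.4° = 21.0·3.0·0.5210·0.8536 = 28.017 kPa
FS = 22.682 / 28.017 = 0.810

FS = 0.81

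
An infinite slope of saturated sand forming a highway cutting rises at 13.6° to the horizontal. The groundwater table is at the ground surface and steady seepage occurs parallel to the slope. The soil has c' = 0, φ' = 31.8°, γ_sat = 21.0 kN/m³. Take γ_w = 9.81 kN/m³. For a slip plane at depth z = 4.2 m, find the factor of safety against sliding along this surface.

FS = 1.37

With seepage parallel to the slope and the water table at the surface, the effective normal stress on the slip plane uses the buoyant unit weight γ' = γ_sat − γ_w while the driving shear stress uses γ_sat:
FS = [c' + γ' z cos²β tanφ'] / [γ_sat z sinβ cosβ]
(For c' = 0 this reduces to FS = (γ'/γ_sat)·tanφ'/tanβ.)
γ' = 21.0 − 9.81 = 11.19 kN/m³
Numerator = 0.0 + 11.19·4.2·cos²13.6°·tan31.8° = 0.0 + 11.19·4.2·0.9447·0.6200 = 27.529 kPa
Denominator = 21.0·4.2·sin13.6°·cos13.6° = 21.0·4.2·0.2351·0.9720 = 20.158 kPa
FS = 27.529 / 20.158 = 1.366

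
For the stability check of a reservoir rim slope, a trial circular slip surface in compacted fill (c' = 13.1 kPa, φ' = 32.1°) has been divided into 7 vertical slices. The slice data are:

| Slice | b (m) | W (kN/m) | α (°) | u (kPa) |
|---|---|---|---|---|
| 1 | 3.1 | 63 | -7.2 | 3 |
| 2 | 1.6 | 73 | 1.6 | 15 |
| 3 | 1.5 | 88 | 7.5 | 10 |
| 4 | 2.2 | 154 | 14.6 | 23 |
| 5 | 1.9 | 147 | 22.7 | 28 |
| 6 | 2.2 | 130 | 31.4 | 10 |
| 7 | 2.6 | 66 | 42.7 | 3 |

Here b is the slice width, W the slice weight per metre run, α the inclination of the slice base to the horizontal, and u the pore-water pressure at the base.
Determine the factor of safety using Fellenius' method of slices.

Ordinary method of slices: FS = Σ[c'·Δl_i + (W_i cosα_i − u_i·Δl_i)·tanφ'] / Σ W_i sinα_i, with Δl_i = b_i / cosα_i.
Slice 1: Δl = 3.1/cos(-7.2°) = 3.125 m; N'_1 = 63·cos(-7.2°) − 3·3.125 = 53.1; c'Δl = 40.93; W sinα = -7.9
Slice 2: Δl = 1.6/cos1.6° = 1.601 m; N'_2 = 73·cos1.6° − 15·1.601 = 49.0; c'Δl = 20.97; W sinα = 2.0
Slice 3: Δl = 1.5/cos7.5° = 1.513 m; N'_3 = 88·cos7.5° − 10·1.513 = 72.1; c'Δl = 19.82; W sinα = 11.5
Slice 4: Δl = 2.2/cos14.6° = 2.273 m; N'_4 = 154·cos14.6° − 23·2.273 = 96.7; c'Δl = 29.78; W sinα = 38.8
Slice 5: Δl = 1.9/cos22.7° = 2.060 m; N'_5 = 147·cos22.7° − 28·2.060 = 77.9; c'Δl = 26.98; W sinα = 56.7
Slice 6: Δl = 2.2/cos31.4° = 2.577 m; N'_6 = 130·cos31.4° − 10·2.577 = 85.2; c'Δl = 33.76; W sinα = 67.7
Slice 7: Δl = 2.6/cos42.7° = 3.538 m; N'_7 = 66·cos42.7° − 3·3.538 = 37.9; c'Δl = 46.35; W sinα = 44.8
Σc'Δl = 218.6 kN/m; ΣN' = 472.0 kN/m; ΣW sinα = 213.7 kN/m
Resisting = 218.6 + 472.0·tan32.1° = 218.6 + 296.1 = 514.7 kN/m
FS = 514.7 / 213.7 = 2.409

FS = 2.41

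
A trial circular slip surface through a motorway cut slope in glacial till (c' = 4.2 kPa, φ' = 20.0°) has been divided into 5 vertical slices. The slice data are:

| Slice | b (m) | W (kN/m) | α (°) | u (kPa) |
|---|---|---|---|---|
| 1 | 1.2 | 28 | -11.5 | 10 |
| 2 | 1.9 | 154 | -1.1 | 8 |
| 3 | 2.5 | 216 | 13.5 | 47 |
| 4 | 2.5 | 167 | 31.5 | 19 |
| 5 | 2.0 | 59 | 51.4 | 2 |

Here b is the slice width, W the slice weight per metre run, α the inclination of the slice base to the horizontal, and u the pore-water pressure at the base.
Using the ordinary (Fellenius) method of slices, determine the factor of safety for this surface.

Ordinary method of slices: FS = Σ[c'·Δl_i + (W_i cosα_i − u_i·Δl_i)·tanφ'] / Σ W_i sinα_i, with Δl_i = b_i / cosα_i.
Slice 1: Δl = 1.2/cos(-11.5°) = 1.225 m; N'_1 = 28·cos(-11.5°) − 10·1.225 = 15.2; c'Δl = 5.14; W sinα = -5.6
Slice 2: Δl = 1.9/cos(-1.1°) = 1.900 m; N'_2 = 154·cos(-1.1°) − 8·1.900 = 138.8; c'Δl = 7.98; W sinα = -3.0
Slice 3: Δl = 2.5/cos13.5° = 2.571 m; N'_3 = 216·cos13.5° − 47·2.571 = 89.2; c'Δl = 10.80; W sinα = 50.4
Slice 4: Δl = 2.5/cos31.5° = 2.932 m; N'_4 = 167·cos31.5° − 19·2.932 = 86.7; c'Δl = 12.31; W sinα = 87.3
Slice 5: Δl = 2.0/cos51.4° = 3.206 m; N'_5 = 59·cos51.4° − 2·3.206 = 30.4; c'Δl = 13.46; W sinα = 46.1
Σc'Δl = 49.7 kN/m; ΣN' = 360.2 kN/m; ΣW sinα = 175.3 kN/m
Resisting = 49.7 + 360.2·tan20.0° = 49.7 + 131.1 = 180.8 kN/m
FS = 180.8 / 175.3 = 1.032

FS = 1.03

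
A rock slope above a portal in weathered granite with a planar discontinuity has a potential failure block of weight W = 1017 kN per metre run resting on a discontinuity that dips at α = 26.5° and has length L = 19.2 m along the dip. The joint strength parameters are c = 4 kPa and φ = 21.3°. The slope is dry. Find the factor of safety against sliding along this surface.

FS = 0.95

Resolving the block weight along and normal to the plane and applying the Mohr–Coulomb strength on the joint:
N' = W cosα = 1017·cos26.5° = 910.1 kN/m
Driving force T = W sinα = 1017·sin26.5° = 453.8 kN/m
Resisting force R = c·L + N'·tanφ = 4·19.2 + 910.1·tan21.3° = 76.8 + 354.9 = 431.7 kN/m
FS = R / T = 431.7 / 453.8 = 0.951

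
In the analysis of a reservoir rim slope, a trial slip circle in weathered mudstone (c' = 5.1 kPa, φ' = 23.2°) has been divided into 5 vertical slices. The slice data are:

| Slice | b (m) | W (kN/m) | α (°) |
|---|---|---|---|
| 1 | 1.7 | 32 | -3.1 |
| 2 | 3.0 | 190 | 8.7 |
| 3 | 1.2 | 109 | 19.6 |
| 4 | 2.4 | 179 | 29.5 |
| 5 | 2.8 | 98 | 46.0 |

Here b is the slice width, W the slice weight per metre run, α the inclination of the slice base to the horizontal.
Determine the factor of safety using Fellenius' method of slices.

Ordinary method of slices: FS = Σ[c'·Δl_i + (W_i cosα_i)·tanφ'] / Σ W_i sinα_i, with Δl_i = b_i / cosα_i.
Slice 1: Δl = 1.7/cos(-3.1°) = 1.702 m; N'_1 = 32·cos(-3.1°) = 32.0; c'Δl = 8.68; W sinα = -1.7
Slice 2: Δl = 3.0/cos8.7° = 3.035 m; N'_2 = 190·cos8.7° = 187.8; c'Δl = 15.48; W sinα = 28.7
Slice 3: Δl = 1.2/cos19.6° = 1.274 m; N'_3 = 109·cos19.6° = 102.7; c'Δl = 6.50; W sinα = 36.6
Slice 4: Δl = 2.4/cos29.5° = 2.757 m; N'_4 = 179·cos29.5° = 155.8; c'Δl = 14.06; W sinα = 88.1
Slice 5: Δl = 2.8/cos46.0° = 4.031 m; N'_5 = 98·cos46.0° = 68.1; c'Δl = 20.56; W sinα = 70.5
Σc'Δl = 65.3 kN/m; ΣN' = 546.3 kN/m; ΣW sinα = 222.2 kN/m
Resisting = 65.3 + 546.3·tan23.2° = 65.3 + 234.2 = 299.4 kN/m
FS = 299.4 / 222.2 = 1.347

FS = 1.35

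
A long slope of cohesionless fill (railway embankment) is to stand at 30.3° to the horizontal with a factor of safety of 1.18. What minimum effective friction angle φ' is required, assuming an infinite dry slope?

φ' = 34.6°

FS = tanφ'/tanβ ⇒ tanφ' = FS · tanβ = 1.18 · tan30.3° = 0.6895
φ' = arctan(0.6895) = 34.59°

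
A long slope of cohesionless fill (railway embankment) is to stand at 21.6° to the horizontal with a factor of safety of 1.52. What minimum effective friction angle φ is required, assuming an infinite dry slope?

φ = 31.0°

FS = tanφ/tanβ ⇒ tanφ = FS · tanβ = 1.52 · tan21.6° = 0.6018
φ = arctan(0.6018) = 31.04°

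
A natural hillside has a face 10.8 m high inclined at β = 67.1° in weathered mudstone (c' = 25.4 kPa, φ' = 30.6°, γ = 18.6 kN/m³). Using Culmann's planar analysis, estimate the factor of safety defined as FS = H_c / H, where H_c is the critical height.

H_c = (4c'/γ) · sinβ cosφ' / [1 − cos(β − φ')]
    = (4·25.4/18.6) · sin67.1°·cos30.6° / [1 − cos36.5°]
    = 5.462 · 0.7929 / 0.1961 = 22.08 m
FS = H_c / H = 22.08 / 10.8 = 2.045

FS = 2.04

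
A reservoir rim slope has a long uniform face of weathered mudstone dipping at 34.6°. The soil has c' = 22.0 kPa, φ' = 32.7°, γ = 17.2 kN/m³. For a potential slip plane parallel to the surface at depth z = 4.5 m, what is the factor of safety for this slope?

FS = 1.54

For an infinite slope with a slip plane parallel to the surface (no pore pressure): FS = [c' + γz cos²β tanφ'] / [γz sinβ cosβ].
γz = 17.2·4.5 = 77.40 kN/m²
Numerator = 22.0 + 77.40·cos²34.6°·tan32.7° = 22.0 + 77.40·0.6776·0.6420 = 55.668 kPa
Denominator = 77.40·sin34.6°·cos34.6° = 77.40·0.5678·0.8231 = 36.178 kPa
FS = 55.668 / 36.178 = 1.539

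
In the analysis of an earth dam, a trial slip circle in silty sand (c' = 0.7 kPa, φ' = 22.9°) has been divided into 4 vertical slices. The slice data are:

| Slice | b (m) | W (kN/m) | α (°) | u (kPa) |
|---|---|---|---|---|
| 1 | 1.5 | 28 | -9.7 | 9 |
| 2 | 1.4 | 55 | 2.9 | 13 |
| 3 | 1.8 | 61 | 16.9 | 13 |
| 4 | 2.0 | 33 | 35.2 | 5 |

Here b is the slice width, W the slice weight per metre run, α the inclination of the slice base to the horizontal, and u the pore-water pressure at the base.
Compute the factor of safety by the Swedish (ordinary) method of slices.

FS = 1.35

Ordinary method of slices: FS = Σ[c'·Δl_i + (W_i cosα_i − u_i·Δl_i)·tanφ'] / Σ W_i sinα_i, with Δl_i = b_i / cosα_i.
Slice 1: Δl = 1.5/cos(-9.7°) = 1.522 m; N'_1 = 28·cos(-9.7°) − 9·1.522 = 13.9; c'Δl = 1.07; W sinα = -4.7
Slice 2: Δl = 1.4/cos2.9° = 1.402 m; N'_2 = 55·cos2.9° − 13·1.402 = 36.7; c'Δl = 0.98; W sinα = 2.8
Slice 3: Δl = 1.8/cos16.9° = 1.881 m; N'_3 = 61·cos16.9° − 13·1.881 = 33.9; c'Δl = 1.32; W sinα = 17.7
Slice 4: Δl = 2.0/cos35.2° = 2.448 m; N'_4 = 33·cos35.2° − 5·2.448 = 14.7; c'Δl = 1.71; W sinα = 19.0
Σc'Δl = 5.1 kN/m; ΣN' = 99.2 kN/m; ΣW sinα = 34.8 kN/m
Resisting = 5.1 + 99.2·tan22.9° = 5.1 + 41.9 = 47.0 kN/m
FS = 47.0 / 34.8 = 1.350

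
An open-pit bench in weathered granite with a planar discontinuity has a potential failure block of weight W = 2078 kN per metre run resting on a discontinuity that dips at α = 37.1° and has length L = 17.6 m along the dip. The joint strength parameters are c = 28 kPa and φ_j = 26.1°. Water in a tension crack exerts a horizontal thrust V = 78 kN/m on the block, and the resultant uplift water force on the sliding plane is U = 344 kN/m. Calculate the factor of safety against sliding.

Resolving the block weight along and normal to the plane and applying the Mohr–Coulomb strength on the joint:
N' = W cosα − U − V sinα = 2078·cos37.1° − 344 − 78·sin37.1° = 1266.3 kN/m
Driving force T = W sinα + V cosα = 2078·sin37.1° + 78·cos37.1° = 1315.7 kN/m
Resisting force R = c·L + N'·tanφ_j = 28·17.6 + 1266.3·tan26.1° = 492.8 + 620.4 = 1113.2 kN/m
FS = R / T = 1113.2 / 1315.7 = 0.846

FS = 0.85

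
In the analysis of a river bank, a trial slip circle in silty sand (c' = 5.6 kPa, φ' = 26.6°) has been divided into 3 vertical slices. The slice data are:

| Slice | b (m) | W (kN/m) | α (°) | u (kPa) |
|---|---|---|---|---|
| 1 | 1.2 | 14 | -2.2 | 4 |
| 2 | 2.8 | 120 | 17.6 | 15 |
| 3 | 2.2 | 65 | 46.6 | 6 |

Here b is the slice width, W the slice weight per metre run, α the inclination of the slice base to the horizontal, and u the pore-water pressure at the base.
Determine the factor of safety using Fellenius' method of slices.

Ordinary method of slices: FS = Σ[c'·Δl_i + (W_i cosα_i − u_i·Δl_i)·tanφ'] / Σ W_i sinα_i, with Δl_i = b_i / cosα_i.
Slice 1: Δl = 1.2/cos(-2.2°) = 1.201 m; N'_1 = 14·cos(-2.2°) − 4·1.201 = 9.2; c'Δl = 6.72; W sinα = -0.5
Slice 2: Δl = 2.8/cos17.6° = 2.938 m; N'_2 = 120·cos17.6° − 15·2.938 = 70.3; c'Δl = 16.45; W sinα = 36.3
Slice 3: Δl = 2.2/cos46.6° = 3.202 m; N'_3 = 65·cos46.6° − 6·3.202 = 25.4; c'Δl = 17.93; W sinα = 47.2
Σc'Δl = 41.1 kN/m; ΣN' = 105.0 kN/m; ΣW sinα = 83.0 kN/m
Resisting = 41.1 + 105.0·tan26.6° = 41.1 + 52.6 = 93.7 kN/m
FS = 93.7 / 83.0 = 1.129

FS = 1.13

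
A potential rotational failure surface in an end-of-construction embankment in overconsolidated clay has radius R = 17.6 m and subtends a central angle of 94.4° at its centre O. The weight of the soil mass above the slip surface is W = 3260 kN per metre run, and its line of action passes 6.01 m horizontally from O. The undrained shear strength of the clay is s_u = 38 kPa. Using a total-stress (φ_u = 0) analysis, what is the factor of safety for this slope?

Taking moments about the centre O, the resisting moment is provided by the undrained shear strength acting along the arc:
Arc length L_a = R·θ = 17.6·(94.4°·π/180) = 17.6·1.6476 = 29.00 m
M_R = s_u·L_a·R = 38·29.00·17.6 = 19393.6 kN·m/m
M_D = W·d = 3260·6.01 = 19592.6 kN·m/m
FS = M_R / M_D = 19393.6 / 19592.6 = 0.990

FS = 0.99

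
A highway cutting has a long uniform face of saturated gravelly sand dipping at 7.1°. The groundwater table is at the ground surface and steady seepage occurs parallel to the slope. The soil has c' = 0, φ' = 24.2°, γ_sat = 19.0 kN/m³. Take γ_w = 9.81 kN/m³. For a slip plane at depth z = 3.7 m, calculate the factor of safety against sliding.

With seepage parallel to the slope and the water table at the surface, the effective normal stress on the slip plane uses the buoyant unit weight γ' = γ_sat − γ_w while the driving shear stress uses γ_sat:
FS = [c' + γ' z cos²β tanφ'] / [γ_sat z sinβ cosβ]
(For c' = 0 this reduces to FS = (γ'/γ_sat)·tanφ'/tanβ.)
γ' = 19.0 − 9.81 = 9.19 kN/m³
Numerator = 0.0 + 9.19·3.7·cos²7.1°·tan24.2° = 0.0 + 9.19·3.7·0.9847·0.4494 = 15.048 kPa
Denominator = 19.0·3.7·sin7.1°·cos7.1° = 19.0·3.7·0.1236·0.9923 = 8.623 kPa
FS = 15.048 / 8.623 = 1.745

FS = 1.75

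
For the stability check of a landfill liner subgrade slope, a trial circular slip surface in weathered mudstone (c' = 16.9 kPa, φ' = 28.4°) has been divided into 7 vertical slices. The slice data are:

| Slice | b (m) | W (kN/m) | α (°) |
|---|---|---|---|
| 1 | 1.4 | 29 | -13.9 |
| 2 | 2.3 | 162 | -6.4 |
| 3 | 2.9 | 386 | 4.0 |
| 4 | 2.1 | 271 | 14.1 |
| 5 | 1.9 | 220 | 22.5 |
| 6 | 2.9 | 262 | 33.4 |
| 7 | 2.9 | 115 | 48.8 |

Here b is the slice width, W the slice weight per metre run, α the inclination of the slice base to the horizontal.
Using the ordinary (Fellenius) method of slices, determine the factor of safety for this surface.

FS = 2.71

Ordinary method of slices: FS = Σ[c'·Δl_i + (W_i cosα_i)·tanφ'] / Σ W_i sinα_i, with Δl_i = b_i / cosα_i.
Slice 1: Δl = 1.4/cos(-13.9°) = 1.442 m; N'_1 = 29·cos(-13.9°) = 28.2; c'Δl = 24.37; W sinα = -7.0
Slice 2: Δl = 2.3/cos(-6.4°) = 2.314 m; N'_2 = 162·cos(-6.4°) = 161.0; c'Δl = 39.11; W sinα = -18.1
Slice 3: Δl = 2.9/cos4.0° = 2.907 m; N'_3 = 386·cos4.0° = 385.1; c'Δl = 49.13; W sinα = 26.9
Slice 4: Δl = 2.1/cos14.1° = 2.165 m; N'_4 = 271·cos14.1° = 262.8; c'Δl = 36.59; W sinα = 66.0
Slice 5: Δl = 1.9/cos22.5° = 2.057 m; N'_5 = 220·cos22.5° = 203.3; c'Δl = 34.76; W sinα = 84.2
Slice 6: Δl = 2.9/cos33.4° = 3.474 m; N'_6 = 262·cos33.4° = 218.7; c'Δl = 58.71; W sinα = 144.2
Slice 7: Δl = 2.9/cos48.8° = 4.403 m; N'_7 = 115·cos48.8° = 75.7; c'Δl = 74.41; W sinα = 86.5
Σc'Δl = 317.1 kN/m; ΣN' = 1334.8 kN/m; ΣW sinα = 382.9 kN/m
Resisting = 317.1 + 1334.8·tan28.4° = 317.1 + 721.7 = 1038.8 kN/m
FS = 1038.8 / 382.9 = 2.713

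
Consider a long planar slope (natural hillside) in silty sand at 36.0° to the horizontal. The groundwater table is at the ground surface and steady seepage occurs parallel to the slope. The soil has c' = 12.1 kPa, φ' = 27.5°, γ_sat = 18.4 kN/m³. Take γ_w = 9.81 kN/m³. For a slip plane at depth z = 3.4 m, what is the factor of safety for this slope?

With seepage parallel to the slope and the water table at the surface, the effective normal stress on the slip plane uses the buoyant unit weight γ' = γ_sat − γ_w while the driving shear stress uses γ_sat:
FS = [c' + γ' z cos²β tanφ'] / [γ_sat z sinβ cosβ]
γ' = 18.4 − 9.81 = 8.59 kN/m³
Numerator = 12.1 + 8.59·3.4·cos²36.0°·tan27.5° = 12.1 + 8.59·3.4·0.6545·0.5206 = 22.051 kPa
Denominator = 18.4·3.4·sin36.0°·cos36.0° = 18.4·3.4·0.5878·0.8090 = 29.749 kPa
FS = 22.051 / 29.749 = 0.741

FS = 0.74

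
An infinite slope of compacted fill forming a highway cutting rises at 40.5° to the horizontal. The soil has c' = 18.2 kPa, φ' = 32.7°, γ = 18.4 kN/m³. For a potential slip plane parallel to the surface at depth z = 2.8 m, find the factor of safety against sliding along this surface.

For an infinite slope with a slip plane parallel to the surface (no pore pressure): FS = [c' + γz cos²β tanφ'] / [γz sinβ cosβ].
γz = 18.4·2.8 = 51.52 kN/m²
Numerator = 18.2 + 51.52·cos²40.5°·tan32.7° = 18.2 + 51.52·0.5782·0.6420 = 37.325 kPa
Denominator = 51.52·sin40.5°·cos40.5° = 51.52·0.6494·0.7604 = 25.443 kPa
FS = 37.325 / 25.443 = 1.467

FS = 1.47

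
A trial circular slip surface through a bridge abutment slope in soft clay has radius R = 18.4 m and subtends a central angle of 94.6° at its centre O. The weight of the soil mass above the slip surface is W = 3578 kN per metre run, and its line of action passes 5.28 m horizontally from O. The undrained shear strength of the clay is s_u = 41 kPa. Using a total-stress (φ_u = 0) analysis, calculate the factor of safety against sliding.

Taking moments about the centre O, the resisting moment is provided by the undrained shear strength acting along the arc:
Arc length L_a = R·θ = 18.4·(94.6°·π/180) = 18.4·1.6511 = 30.38 m
M_R = s_u·L_a·R = 41·30.38·18.4 = 22918.6 kN·m/m
M_D = W·d = 3578·5.28 = 18891.8 kN·m/m
FS = M_R / M_D = 22918.6 / 18891.8 = 1.213

FS = 1.21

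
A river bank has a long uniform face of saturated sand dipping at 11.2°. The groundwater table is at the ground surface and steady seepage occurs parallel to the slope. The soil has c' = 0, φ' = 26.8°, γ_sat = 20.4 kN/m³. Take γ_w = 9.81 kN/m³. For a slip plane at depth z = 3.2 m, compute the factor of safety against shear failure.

FS = 1.32

With seepage parallel to the slope and the water table at the surface, the effective normal stress on the slip plane uses the buoyant unit weight γ' = γ_sat − γ_w while the driving shear stress uses γ_sat:
FS = [c' + γ' z cos²β tanφ'] / [γ_sat z sinβ cosβ]
(For c' = 0 this reduces to FS = (γ'/γ_sat)·tanφ'/tanβ.)
γ' = 20.4 − 9.81 = 10.59 kN/m³
Numerator = 0.0 + 10.59·3.2·cos²11.2°·tan26.8° = 0.0 + 10.59·3.2·0.9623·0.5051 = 16.472 kPa
Denominator = 20.4·3.2·sin11.2°·cos11.2° = 20.4·3.2·0.1942·0.9810 = 12.438 kPa
FS = 16.472 / 12.438 = 1.324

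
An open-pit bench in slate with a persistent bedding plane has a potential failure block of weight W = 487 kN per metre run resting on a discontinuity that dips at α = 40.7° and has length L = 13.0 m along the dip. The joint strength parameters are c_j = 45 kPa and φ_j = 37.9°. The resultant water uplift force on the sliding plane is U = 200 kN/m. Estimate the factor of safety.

Resolving the block weight along and normal to the plane and applying the Mohr–Coulomb strength on the joint:
N' = W cosα − U = 487·cos40.7° − 200 = 169.2 kN/m
Driving force T = W sinα = 487·sin40.7° = 317.6 kN/m
Resisting force R = c_j·L + N'·tanφ_j = 45·13.0 + 169.2·tan37.9° = 585.0 + 131.7 = 716.7 kN/m
FS = R / T = 716.7 / 317.6 = 2.257

FS = 2.26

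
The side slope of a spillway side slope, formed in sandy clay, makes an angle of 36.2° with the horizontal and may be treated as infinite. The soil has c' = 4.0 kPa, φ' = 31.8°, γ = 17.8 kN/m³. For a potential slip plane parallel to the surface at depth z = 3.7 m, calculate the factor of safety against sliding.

For an infinite slope with a slip plane parallel to the surface (no pore pressure): FS = [c' + γz cos²β tanφ'] / [γz sinβ cosβ].
γz = 17.8·3.7 = 65.86 kN/m²
Numerator = 4.0 + 65.86·cos²36.2°·tan31.8° = 4.0 + 65.86·0.6512·0.6200 = 30.591 kPa
Denominator = 65.86·sin36.2°·cos36.2° = 65.86·0.5906·0.8070 = 31.389 kPa
FS = 30.591 / 31.389 = 0.975

FS = 0.97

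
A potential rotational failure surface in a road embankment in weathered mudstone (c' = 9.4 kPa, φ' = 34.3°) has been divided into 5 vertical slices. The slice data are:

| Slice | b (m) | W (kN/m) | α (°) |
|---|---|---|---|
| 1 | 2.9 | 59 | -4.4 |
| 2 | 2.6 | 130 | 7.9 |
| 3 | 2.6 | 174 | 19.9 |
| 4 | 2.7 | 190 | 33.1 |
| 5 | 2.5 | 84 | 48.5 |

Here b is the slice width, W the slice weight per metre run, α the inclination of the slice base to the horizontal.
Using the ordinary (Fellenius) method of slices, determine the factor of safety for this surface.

FS = 2.21

Ordinary method of slices: FS = Σ[c'·Δl_i + (W_i cosα_i)·tanφ'] / Σ W_i sinα_i, with Δl_i = b_i / cosα_i.
Slice 1: Δl = 2.9/cos(-4.4°) = 2.909 m; N'_1 = 59·cos(-4.4°) = 58.8; c'Δl = 27.34; W sinα = -4.5
Slice 2: Δl = 2.6/cos7.9° = 2.625 m; N'_2 = 130·cos7.9° = 128.8; c'Δl = 24.67; W sinα = 17.9
Slice 3: Δl = 2.6/cos19.9° = 2.765 m; N'_3 = 174·cos19.9° = 163.6; c'Δl = 25.99; W sinα = 59.2
Slice 4: Δl = 2.7/cos33.1° = 3.223 m; N'_4 = 190·cos33.1° = 159.2; c'Δl = 30.30; W sinα = 103.8
Slice 5: Δl = 2.5/cos48.5° = 3.773 m; N'_5 = 84·cos48.5° = 55.7; c'Δl = 35.47; W sinα = 62.9
Σc'Δl = 143.8 kN/m; ΣN' = 566.0 kN/m; ΣW sinα = 239.2 kN/m
Resisting = 143.8 + 566.0·tan34.3° = 143.8 + 386.1 = 529.9 kN/m
FS = 529.9 / 239.2 = 2.215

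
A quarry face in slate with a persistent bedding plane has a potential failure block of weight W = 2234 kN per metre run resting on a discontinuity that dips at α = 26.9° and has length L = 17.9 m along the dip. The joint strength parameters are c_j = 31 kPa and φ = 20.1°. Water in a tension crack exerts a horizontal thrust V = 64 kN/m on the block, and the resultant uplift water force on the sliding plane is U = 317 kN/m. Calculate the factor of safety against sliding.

FS = 1.08

Resolving the block weight along and normal to the plane and applying the Mohr–Coulomb strength on the joint:
N' = W cosα − U − V sinα = 2234·cos26.9° − 317 − 64·sin26.9° = 1646.3 kN/m
Driving force T = W sinα + V cosα = 2234·sin26.9° + 64·cos26.9° = 1067.8 kN/m
Resisting force R = c_j·L + N'·tanφ = 31·17.9 + 1646.3·tan20.1° = 554.9 + 602.5 = 1157.4 kN/m
FS = R / T = 1157.4 / 1067.8 = 1.084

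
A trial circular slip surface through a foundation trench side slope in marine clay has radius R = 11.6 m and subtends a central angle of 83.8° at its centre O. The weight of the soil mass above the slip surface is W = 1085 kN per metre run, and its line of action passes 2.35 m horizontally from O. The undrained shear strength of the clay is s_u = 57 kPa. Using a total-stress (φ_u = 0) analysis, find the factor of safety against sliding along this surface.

Taking moments about the centre O, the resisting moment is provided by the undrained shear strength acting along the arc:
Arc length L_a = R·θ = 11.6·(83.8°·π/180) = 11.6·1.4626 = 16.97 m
M_R = s_u·L_a·R = 57·16.97·11.6 = 11217.9 kN·m/m
M_D = W·d = 1085·2.35 = 2549.8 kN·m/m
FS = M_R / M_D = 11217.9 / 2549.8 = 4.400

FS = 4.40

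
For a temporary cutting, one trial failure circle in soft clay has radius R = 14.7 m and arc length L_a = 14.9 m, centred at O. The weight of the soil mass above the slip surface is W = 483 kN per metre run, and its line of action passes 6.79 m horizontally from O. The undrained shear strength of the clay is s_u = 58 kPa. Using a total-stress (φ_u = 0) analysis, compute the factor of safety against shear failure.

Taking moments about the centre O, the resisting moment is provided by the undrained shear strength acting along the arc:
M_R = s_u·L_a·R = 58·14.90·14.7 = 12703.7 kN·m/m
M_D = W·d = 483·6.79 = 3279.6 kN·m/m
FS = M_R / M_D = 12703.7 / 3279.6 = 3.874

FS = 3.87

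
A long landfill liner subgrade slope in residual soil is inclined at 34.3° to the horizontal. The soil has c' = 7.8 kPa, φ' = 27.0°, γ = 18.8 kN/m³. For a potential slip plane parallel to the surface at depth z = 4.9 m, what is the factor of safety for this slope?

For an infinite slope with a slip plane parallel to the surface (no pore pressure): FS = [c' + γz cos²β tanφ'] / [γz sinβ cosβ].
γz = 18.8·4.9 = 92.12 kN/m²
Numerator = 7.8 + 92.12·cos²34.3°·tan27.0° = 7.8 + 92.12·0.6824·0.5095 = 39.832 kPa
Denominator = 92.12·sin34.3°·cos34.3° = 92.12·0.5635·0.8261 = 42.884 kPa
FS = 39.832 / 42.884 = 0.929

FS = 0.93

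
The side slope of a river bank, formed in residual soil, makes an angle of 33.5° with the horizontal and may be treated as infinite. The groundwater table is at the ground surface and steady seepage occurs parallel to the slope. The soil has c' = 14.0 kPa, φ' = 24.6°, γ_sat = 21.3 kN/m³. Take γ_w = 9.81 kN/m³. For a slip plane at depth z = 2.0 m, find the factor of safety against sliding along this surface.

FS = 1.09

With seepage parallel to the slope and the water table at the surface, the effective normal stress on the slip plane uses the buoyant unit weight γ' = γ_sat − γ_w while the driving shear stress uses γ_sat:
FS = [c' + γ' z cos²β tanφ'] / [γ_sat z sinβ cosβ]
γ' = 21.3 − 9.81 = 11.49 kN/m³
Numerator = 14.0 + 11.49·2.0·cos²33.5°·tan24.6° = 14.0 + 11.49·2.0·0.6954·0.4578 = 21.316 kPa
Denominator = 21.3·2.0·sin33.5°·cos33.5° = 21.3·2.0·0.5519·0.8339 = 19.607 kPa
FS = 21.316 / 19.607 = 1.087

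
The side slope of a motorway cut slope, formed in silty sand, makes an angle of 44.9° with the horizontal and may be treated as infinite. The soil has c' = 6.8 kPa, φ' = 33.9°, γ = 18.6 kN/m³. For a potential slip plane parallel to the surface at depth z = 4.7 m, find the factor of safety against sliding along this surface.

For an infinite slope with a slip plane parallel to the surface (no pore pressure): FS = [c' + γz cos²β tanφ'] / [γz sinβ cosβ].
γz = 18.6·4.7 = 87.42 kN/m²
Numerator = 6.8 + 87.42·cos²44.9°·tan33.9° = 6.8 + 87.42·0.5017·0.6720 = 36.274 kPa
Denominator = 87.42·sin44.9°·cos44.9° = 87.42·0.7059·0.7083 = 43.710 kPa
FS = 36.274 / 43.710 = 0.830

FS = 0.83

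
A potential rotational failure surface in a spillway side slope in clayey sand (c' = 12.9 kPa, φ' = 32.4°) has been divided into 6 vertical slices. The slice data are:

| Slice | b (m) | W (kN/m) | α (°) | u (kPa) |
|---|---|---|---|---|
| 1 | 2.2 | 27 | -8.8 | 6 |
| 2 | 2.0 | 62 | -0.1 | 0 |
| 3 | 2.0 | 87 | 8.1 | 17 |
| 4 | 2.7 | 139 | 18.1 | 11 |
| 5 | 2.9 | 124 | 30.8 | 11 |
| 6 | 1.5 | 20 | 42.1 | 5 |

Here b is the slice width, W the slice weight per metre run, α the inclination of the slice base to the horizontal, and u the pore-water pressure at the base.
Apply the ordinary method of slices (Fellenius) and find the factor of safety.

Ordinary method of slices: FS = Σ[c'·Δl_i + (W_i cosα_i − u_i·Δl_i)·tanφ'] / Σ W_i sinα_i, with Δl_i = b_i / cosα_i.
Slice 1: Δl = 2.2/cos(-8.8°) = 2.226 m; N'_1 = 27·cos(-8.8°) − 6·2.226 = 13.3; c'Δl = 28.72; W sinα = -4.1
Slice 2: Δl = 2.0/cos(-0.1°) = 2.000 m; N'_2 = 62·cos(-0.1°) − 0·2.000 = 62.0; c'Δl = 25.80; W sinα = -0.1
Slice 3: Δl = 2.0/cos8.1° = 2.020 m; N'_3 = 87·cos8.1° − 17·2.020 = 51.8; c'Δl = 26.06; W sinα = 12.3
Slice 4: Δl = 2.7/cos18.1° = 2.841 m; N'_4 = 139·cos18.1° − 11·2.841 = 100.9; c'Δl = 36.64; W sinα = 43.2
Slice 5: Δl = 2.9/cos30.8° = 3.376 m; N'_5 = 124·cos30.8° − 11·3.376 = 69.4; c'Δl = 43.55; W sinα = 63.5
Slice 6: Δl = 1.5/cos42.1° = 2.022 m; N'_6 = 20·cos42.1° − 5·2.022 = 4.7; c'Δl = 26.08; W sinα = 13.4
Σc'Δl = 186.9 kN/m; ΣN' = 302.1 kN/m; ΣW sinα = 128.1 kN/m
Resisting = 186.9 + 302.1·tan32.4° = 186.9 + 191.7 = 378.6 kN/m
FS = 378.6 / 128.1 = 2.955

FS = 2.96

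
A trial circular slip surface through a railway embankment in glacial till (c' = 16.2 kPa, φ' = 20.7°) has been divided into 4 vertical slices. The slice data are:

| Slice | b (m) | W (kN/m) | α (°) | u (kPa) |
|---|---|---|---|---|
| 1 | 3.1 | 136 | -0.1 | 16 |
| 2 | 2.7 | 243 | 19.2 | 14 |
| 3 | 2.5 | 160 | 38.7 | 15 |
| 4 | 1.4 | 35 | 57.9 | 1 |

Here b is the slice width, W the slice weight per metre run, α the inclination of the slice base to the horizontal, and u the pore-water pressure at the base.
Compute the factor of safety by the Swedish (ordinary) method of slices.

FS = 1.58

Ordinary method of slices: FS = Σ[c'·Δl_i + (W_i cosα_i − u_i·Δl_i)·tanφ'] / Σ W_i sinα_i, with Δl_i = b_i / cosα_i.
Slice 1: Δl = 3.1/cos(-0.1°) = 3.100 m; N'_1 = 136·cos(-0.1°) − 16·3.100 = 86.4; c'Δl = 50.22; W sinα = -0.2
Slice 2: Δl = 2.7/cos19.2° = 2.859 m; N'_2 = 243·cos19.2° − 14·2.859 = 189.5; c'Δl = 46.32; W sinα = 79.9
Slice 3: Δl = 2.5/cos38.7° = 3.203 m; N'_3 = 160·cos38.7° − 15·3.203 = 76.8; c'Δl = 51.89; W sinα = 100.0
Slice 4: Δl = 1.4/cos57.9° = 2.635 m; N'_4 = 35·cos57.9° − 1·2.635 = 16.0; c'Δl = 42.68; W sinα = 29.6
Σc'Δl = 191.1 kN/m; ΣN' = 368.6 kN/m; ΣW sinα = 209.4 kN/m
Resisting = 191.1 + 368.6·tan20.7° = 191.1 + 139.3 = 330.4 kN/m
FS = 330.4 / 209.4 = 1.578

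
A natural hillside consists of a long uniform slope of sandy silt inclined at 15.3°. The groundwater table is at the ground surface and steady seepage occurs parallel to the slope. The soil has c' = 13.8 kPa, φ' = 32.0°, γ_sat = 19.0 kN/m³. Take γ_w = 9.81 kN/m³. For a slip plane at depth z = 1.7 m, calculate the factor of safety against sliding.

FS = 2.78

With seepage parallel to the slope and the water table at the surface, the effective normal stress on the slip plane uses the buoyant unit weight γ' = γ_sat − γ_w while the driving shear stress uses γ_sat:
FS = [c' + γ' z cos²β tanφ'] / [γ_sat z sinβ cosβ]
γ' = 19.0 − 9.81 = 9.19 kN/m³
Numerator = 13.8 + 9.19·1.7·cos²15.3°·tan32.0° = 13.8 + 9.19·1.7·0.9304·0.6249 = 22.883 kPa
Denominator = 19.0·1.7·sin15.3°·cos15.3° = 19.0·1.7·0.2639·0.9646 = 8.221 kPa
FS = 22.883 / 8.221 = 2.783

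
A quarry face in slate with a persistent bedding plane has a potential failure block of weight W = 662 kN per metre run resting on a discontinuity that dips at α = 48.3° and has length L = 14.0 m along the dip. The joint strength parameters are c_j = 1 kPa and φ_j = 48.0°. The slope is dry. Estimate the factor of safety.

FS = 1.02

Resolving the block weight along and normal to the plane and applying the Mohr–Coulomb strength on the joint:
N' = W cosα = 662·cos48.3° = 440.4 kN/m
Driving force T = W sinα = 662·sin48.3° = 494.3 kN/m
Resisting force R = c_j·L + N'·tanφ_j = 1·14.0 + 440.4·tan48.0° = 14.0 + 489.1 = 503.1 kN/m
FS = R / T = 503.1 / 494.3 = 1.018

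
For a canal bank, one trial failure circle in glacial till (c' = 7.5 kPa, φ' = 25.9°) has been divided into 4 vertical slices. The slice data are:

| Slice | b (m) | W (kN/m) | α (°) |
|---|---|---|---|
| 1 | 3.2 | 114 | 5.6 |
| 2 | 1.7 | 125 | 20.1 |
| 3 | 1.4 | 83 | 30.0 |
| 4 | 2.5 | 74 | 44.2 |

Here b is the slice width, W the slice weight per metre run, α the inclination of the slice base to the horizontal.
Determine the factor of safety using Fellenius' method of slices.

Ordinary method of slices: FS = Σ[c'·Δl_i + (W_i cosα_i)·tanφ'] / Σ W_i sinα_i, with Δl_i = b_i / cosα_i.
Slice 1: Δl = 3.2/cos5.6° = 3.215 m; N'_1 = 114·cos5.6° = 113.5; c'Δl = 24.12; W sinα = 11.1
Slice 2: Δl = 1.7/cos20.1° = 1.810 m; N'_2 = 125·cos20.1° = 117.4; c'Δl = 13.58; W sinα = 43.0
Slice 3: Δl = 1.4/cos30.0° = 1.617 m; N'_3 = 83·cos30.0° = 71.9; c'Δl = 12.12; W sinα = 41.5
Slice 4: Δl = 2.5/cos44.2° = 3.487 m; N'_4 = 74·cos44.2° = 53.1; c'Δl = 26.15; W sinα = 51.6
Σc'Δl = 76.0 kN/m; ΣN' = 355.8 kN/m; ΣW sinα = 147.2 kN/m
Resisting = 76.0 + 355.8·tan25.9° = 76.0 + 172.8 = 248.7 kN/m
FS = 248.7 / 147.2 = 1.690

FS = 1.69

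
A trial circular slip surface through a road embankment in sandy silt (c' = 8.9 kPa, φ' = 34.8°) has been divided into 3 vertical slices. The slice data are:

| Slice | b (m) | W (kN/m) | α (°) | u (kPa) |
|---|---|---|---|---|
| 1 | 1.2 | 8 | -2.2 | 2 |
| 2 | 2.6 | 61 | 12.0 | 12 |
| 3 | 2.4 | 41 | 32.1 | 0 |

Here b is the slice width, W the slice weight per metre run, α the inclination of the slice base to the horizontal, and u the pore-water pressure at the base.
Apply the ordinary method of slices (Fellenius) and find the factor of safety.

Ordinary method of slices: FS = Σ[c'·Δl_i + (W_i cosα_i − u_i·Δl_i)·tanφ'] / Σ W_i sinα_i, with Δl_i = b_i / cosα_i.
Slice 1: Δl = 1.2/cos(-2.2°) = 1.201 m; N'_1 = 8·cos(-2.2°) − 2·1.201 = 5.6; c'Δl = 10.69; W sinα = -0.3
Slice 2: Δl = 2.6/cos12.0° = 2.658 m; N'_2 = 61·cos12.0° − 12·2.658 = 27.8; c'Δl = 23.66; W sinα = 12.7
Slice 3: Δl = 2.4/cos32.1° = 2.833 m; N'_3 = 41·cos32.1° − 0·2.833 = 34.7; c'Δl = 25.21; W sinα = 21.8
Σc'Δl = 59.6 kN/m; ΣN' = 68.1 kN/m; ΣW sinα = 34.2 kN/m
Resisting = 59.6 + 68.1·tan34.8° = 59.6 + 47.3 = 106.9 kN/m
FS = 106.9 / 34.2 = 3.129

FS = 3.13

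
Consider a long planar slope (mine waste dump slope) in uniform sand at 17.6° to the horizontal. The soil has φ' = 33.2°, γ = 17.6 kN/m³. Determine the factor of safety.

For a dry cohesionless infinite slope the factor of safety is FS = tanφ' / tanβ.
FS = tan33.2° / tan17.6° = 0.6544 / 0.3172 = 2.063

FS = 2.06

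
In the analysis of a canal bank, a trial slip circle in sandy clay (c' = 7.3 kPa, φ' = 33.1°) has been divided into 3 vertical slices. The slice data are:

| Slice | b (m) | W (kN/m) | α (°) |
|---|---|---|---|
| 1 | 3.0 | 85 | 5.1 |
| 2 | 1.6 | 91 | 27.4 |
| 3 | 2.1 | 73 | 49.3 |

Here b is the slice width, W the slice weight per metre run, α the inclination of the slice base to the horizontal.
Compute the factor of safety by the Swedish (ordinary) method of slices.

FS = 1.89

Ordinary method of slices: FS = Σ[c'·Δl_i + (W_i cosα_i)·tanφ'] / Σ W_i sinα_i, with Δl_i = b_i / cosα_i.
Slice 1: Δl = 3.0/cos5.1° = 3.012 m; N'_1 = 85·cos5.1° = 84.7; c'Δl = 21.99; W sinα = 7.6
Slice 2: Δl = 1.6/cos27.4° = 1.802 m; N'_2 = 91·cos27.4° = 80.8; c'Δl = 13.16; W sinα = 41.9
Slice 3: Δl = 2.1/cos49.3° = 3.220 m; N'_3 = 73·cos49.3° = 47.6; c'Δl = 23.51; W sinα = 55.3
Σc'Δl = 58.7 kN/m; ΣN' = 213.1 kN/m; ΣW sinα = 104.8 kN/m
Resisting = 58.7 + 213.1·tan33.1° = 58.7 + 138.9 = 197.5 kN/m
FS = 197.5 / 104.8 = 1.885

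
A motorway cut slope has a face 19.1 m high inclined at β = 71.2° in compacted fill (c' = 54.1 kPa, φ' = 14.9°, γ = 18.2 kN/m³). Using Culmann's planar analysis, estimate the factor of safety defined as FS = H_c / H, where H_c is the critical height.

H_c = (4c'/γ) · sinβ cosφ' / [1 − cos(β − φ')]
    = (4·54.1/18.2) · sin71.2°·cos14.9° / [1 − cos56.3°]
    = 11.890 · 0.9148 / 0.4452 = 24.43 m
FS = H_c / H = 24.43 / 19.1 = 1.279

FS = 1.28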